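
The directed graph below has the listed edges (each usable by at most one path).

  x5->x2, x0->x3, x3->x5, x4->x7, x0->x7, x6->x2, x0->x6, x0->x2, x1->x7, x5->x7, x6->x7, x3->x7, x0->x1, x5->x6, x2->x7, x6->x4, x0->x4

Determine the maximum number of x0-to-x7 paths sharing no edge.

Assign every edge capacity 1; by Menger, the answer equals the max flow.
Path x0→x7 (+1); total 1.
Path x0→x1→x7 (+1); total 2.
Path x0→x2→x7 (+1); total 3.
Path x0→x3→x7 (+1); total 4.
Path x0→x4→x7 (+1); total 5.
Path x0→x6→x7 (+1); total 6.
No residual x0→x7 path; max flow = 6.
Certifying cut of size 6: {x0→x1, x0→x2, x0→x3, x0→x4, x0→x6, x0→x7}.

6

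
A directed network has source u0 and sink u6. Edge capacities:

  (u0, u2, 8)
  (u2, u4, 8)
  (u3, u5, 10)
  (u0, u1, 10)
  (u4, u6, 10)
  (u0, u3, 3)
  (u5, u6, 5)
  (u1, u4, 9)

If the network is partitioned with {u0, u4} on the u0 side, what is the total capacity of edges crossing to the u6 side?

31

Edges leaving {u0, u4}: u0→u1 (10), u0→u2 (8), u0→u3 (3), u4→u6 (10).
Cut capacity = 10 + 8 + 3 + 10 = 31.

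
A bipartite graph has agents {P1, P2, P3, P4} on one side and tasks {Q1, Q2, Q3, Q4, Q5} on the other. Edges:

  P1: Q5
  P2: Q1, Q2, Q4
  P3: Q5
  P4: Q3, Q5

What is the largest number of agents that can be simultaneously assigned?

3

Unit-capacity flow: source→left, listed edges, right→sink; max matching = max flow.
Augmenting path P1→Q5 (+1); matched 1.
Augmenting path P2→Q1 (+1); matched 2.
Augmenting path P4→Q3 (+1); matched 3.
No augmenting path remains; maximum matching = 3.
König certificate: {P2, P4, Q5} is a vertex cover of size 3 (every listed pair touches it), so no matching can be larger.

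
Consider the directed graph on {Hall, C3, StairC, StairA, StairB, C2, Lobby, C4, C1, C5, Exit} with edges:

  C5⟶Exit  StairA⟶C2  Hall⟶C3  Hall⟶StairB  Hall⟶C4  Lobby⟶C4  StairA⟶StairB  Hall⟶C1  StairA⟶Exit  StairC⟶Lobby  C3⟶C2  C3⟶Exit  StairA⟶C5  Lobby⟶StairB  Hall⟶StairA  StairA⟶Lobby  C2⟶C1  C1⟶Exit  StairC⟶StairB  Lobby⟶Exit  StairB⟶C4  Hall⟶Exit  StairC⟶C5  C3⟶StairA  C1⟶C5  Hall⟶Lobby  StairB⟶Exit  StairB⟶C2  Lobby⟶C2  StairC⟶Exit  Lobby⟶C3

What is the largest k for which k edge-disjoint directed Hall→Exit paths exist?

6

Assign every edge capacity 1; by Menger, the answer equals the max flow.
Path Hall→Exit (+1); total 1.
Path Hall→C3→Exit (+1); total 2.
Path Hall→StairA→Exit (+1); total 3.
Path Hall→StairB→Exit (+1); total 4.
Path Hall→Lobby→Exit (+1); total 5.
Path Hall→C1→Exit (+1); total 6.
No residual Hall→Exit path; max flow = 6.
Certifying cut of size 6: {Hall→C1, Hall→C3, Hall→Exit, Hall→Lobby, Hall→StairA, Hall→StairB}.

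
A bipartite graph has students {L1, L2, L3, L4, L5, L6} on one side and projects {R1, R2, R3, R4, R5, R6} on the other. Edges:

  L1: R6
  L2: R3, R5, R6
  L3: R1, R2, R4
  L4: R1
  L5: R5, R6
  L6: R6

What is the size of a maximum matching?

5

Unit-capacity flow: source→left, listed edges, right→sink; max matching = max flow.
Augmenting path L1→R6 (+1); matched 1.
Augmenting path L2→R3 (+1); matched 2.
Augmenting path L3→R1 (+1); matched 3.
Augmenting path L5→R5 (+1); matched 4.
Augmenting path L4→R1→L3→R2 (+1); matched 5.
No augmenting path remains; maximum matching = 5.
König certificate: {L2, L3, L4, L5, R6} is a vertex cover of size 5 (every listed pair touches it), so no matching can be larger.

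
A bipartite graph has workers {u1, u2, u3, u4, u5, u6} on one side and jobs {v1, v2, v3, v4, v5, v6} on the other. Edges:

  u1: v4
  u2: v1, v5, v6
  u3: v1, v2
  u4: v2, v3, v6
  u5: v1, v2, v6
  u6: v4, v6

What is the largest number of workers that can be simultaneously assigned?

Unit-capacity flow: source→left, listed edges, right→sink; max matching = max flow.
Augmenting path u1→v4 (+1); matched 1.
Augmenting path u2→v1 (+1); matched 2.
Augmenting path u3→v2 (+1); matched 3.
Augmenting path u4→v3 (+1); matched 4.
Augmenting path u5→v6 (+1); matched 5.
Augmenting path u6→v6→u5→v1→u2→v5 (+1); matched 6.
No augmenting path remains; maximum matching = 6.
König certificate: {u1, u2, u3, u4, u5, u6} is a vertex cover of size 6 (every listed pair touches it), so no matching can be larger.

6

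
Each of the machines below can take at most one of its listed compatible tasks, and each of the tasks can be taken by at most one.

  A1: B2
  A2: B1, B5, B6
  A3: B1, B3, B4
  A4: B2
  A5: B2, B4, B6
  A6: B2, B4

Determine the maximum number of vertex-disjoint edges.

5

Unit-capacity flow: source→left, listed edges, right→sink; max matching = max flow.
Augmenting path A1→B2 (+1); matched 1.
Augmenting path A2→B1 (+1); matched 2.
Augmenting path A3→B3 (+1); matched 3.
Augmenting path A5→B4 (+1); matched 4.
Augmenting path A6→B4→A5→B6 (+1); matched 5.
No augmenting path remains; maximum matching = 5.
König certificate: {A2, A3, A5, A6, B2} is a vertex cover of size 5 (every listed pair touches it), so no matching can be larger.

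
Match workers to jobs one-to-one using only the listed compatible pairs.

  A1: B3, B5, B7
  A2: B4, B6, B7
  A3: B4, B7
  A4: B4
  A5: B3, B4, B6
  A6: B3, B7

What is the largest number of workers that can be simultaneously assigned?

5

Unit-capacity flow: source→left, listed edges, right→sink; max matching = max flow.
Augmenting path A1→B3 (+1); matched 1.
Augmenting path A2→B4 (+1); matched 2.
Augmenting path A3→B7 (+1); matched 3.
Augmenting path A5→B6 (+1); matched 4.
Augmenting path A6→B3→A1→B5 (+1); matched 5.
No augmenting path remains; maximum matching = 5.
König certificate: {A1, B3, B4, B6, B7} is a vertex cover of size 5 (every listed pair touches it), so no matching can be larger.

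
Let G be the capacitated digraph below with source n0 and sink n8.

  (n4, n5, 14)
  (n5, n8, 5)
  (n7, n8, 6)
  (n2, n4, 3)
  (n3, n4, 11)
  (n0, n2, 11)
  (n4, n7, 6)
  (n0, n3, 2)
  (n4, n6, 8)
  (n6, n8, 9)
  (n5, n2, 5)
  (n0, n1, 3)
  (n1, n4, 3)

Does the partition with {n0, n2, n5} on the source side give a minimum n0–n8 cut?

No — its capacity is 13, but the minimum cut has capacity 8.

Given cut capacity: 3 + 2 + 3 + 5 = 13.
Augment n0→n1→n4→n5→n8: bottleneck 3, flow now 3.
Augment n0→n2→n4→n5→n8: bottleneck 2, flow now 5.
Augment n0→n2→n4→n6→n8: bottleneck 1, flow now 6.
Augment n0→n3→n4→n6→n8: bottleneck 2, flow now 8.
No augmenting path remains; maximum flow = 8.
In the residual graph, reachable from n0: {n0, n2}.
Min-cut edges: n0→n1 (3), n0→n3 (2), n2→n4 (3); capacity 3 + 2 + 3 = 8.
Cut capacity 13 exceeds the max flow 8, so it is not minimum.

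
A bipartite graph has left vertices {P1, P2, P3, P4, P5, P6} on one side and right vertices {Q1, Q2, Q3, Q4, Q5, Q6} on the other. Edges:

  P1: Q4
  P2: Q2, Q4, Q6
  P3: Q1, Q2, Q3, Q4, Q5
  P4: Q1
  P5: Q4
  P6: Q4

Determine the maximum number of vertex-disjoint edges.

4

Unit-capacity flow: source→left, listed edges, right→sink; max matching = max flow.
Augmenting path P1→Q4 (+1); matched 1.
Augmenting path P2→Q2 (+1); matched 2.
Augmenting path P3→Q1 (+1); matched 3.
Augmenting path P4→Q1→P3→Q3 (+1); matched 4.
No augmenting path remains; maximum matching = 4.
König certificate: {P2, P3, P4, Q4} is a vertex cover of size 4 (every listed pair touches it), so no matching can be larger.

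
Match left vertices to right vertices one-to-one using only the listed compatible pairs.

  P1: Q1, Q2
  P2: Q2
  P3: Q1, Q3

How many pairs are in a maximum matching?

Unit-capacity flow: source→left, listed edges, right→sink; max matching = max flow.
Augmenting path P1→Q1 (+1); matched 1.
Augmenting path P2→Q2 (+1); matched 2.
Augmenting path P3→Q3 (+1); matched 3.
No augmenting path remains; maximum matching = 3.
König certificate: {P1, P2, P3} is a vertex cover of size 3 (every listed pair touches it), so no matching can be larger.

3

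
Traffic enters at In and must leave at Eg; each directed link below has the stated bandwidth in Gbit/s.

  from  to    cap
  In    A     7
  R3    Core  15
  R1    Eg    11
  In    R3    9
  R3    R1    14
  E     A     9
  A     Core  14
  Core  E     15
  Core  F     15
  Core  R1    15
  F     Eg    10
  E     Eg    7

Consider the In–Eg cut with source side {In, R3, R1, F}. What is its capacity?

43

Edges leaving {In, R3, R1, F}: In→A (7), R3→Core (15), R1→Eg (11), F→Eg (10).
Cut capacity = 7 + 15 + 11 + 10 = 43.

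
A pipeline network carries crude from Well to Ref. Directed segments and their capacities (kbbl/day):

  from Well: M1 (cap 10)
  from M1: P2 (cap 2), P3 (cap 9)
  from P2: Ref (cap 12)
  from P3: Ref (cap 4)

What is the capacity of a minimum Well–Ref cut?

Augment Well→M1→P2→Ref: bottleneck 2, flow now 2.
Augment Well→M1→P3→Ref: bottleneck 4, flow now 6.
No augmenting path remains; maximum flow = 6.
By max-flow min-cut, the minimum cut capacity equals the max flow.
In the residual graph, reachable from Well: {Well, M1, P3}.
Min-cut edges: M1→P2 (2), P3→Ref (4); capacity 2 + 4 = 6.

6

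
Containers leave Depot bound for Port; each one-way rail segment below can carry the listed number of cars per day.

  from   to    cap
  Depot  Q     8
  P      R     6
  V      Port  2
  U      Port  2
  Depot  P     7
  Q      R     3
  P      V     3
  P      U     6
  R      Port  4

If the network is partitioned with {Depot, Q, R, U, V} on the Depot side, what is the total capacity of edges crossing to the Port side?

Edges leaving {Depot, Q, R, U, V}: Depot→P (7), R→Port (4), U→Port (2), V→Port (2).
Cut capacity = 7 + 4 + 2 + 2 = 15.

15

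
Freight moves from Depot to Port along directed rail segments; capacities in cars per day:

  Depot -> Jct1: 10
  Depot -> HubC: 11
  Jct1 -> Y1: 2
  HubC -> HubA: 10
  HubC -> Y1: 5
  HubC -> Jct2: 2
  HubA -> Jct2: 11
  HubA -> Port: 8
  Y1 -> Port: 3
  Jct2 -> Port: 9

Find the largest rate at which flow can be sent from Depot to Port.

13

Augment Depot→Jct1→Y1→Port: bottleneck 2, flow now 2.
Augment Depot→HubC→HubA→Port: bottleneck 8, flow now 10.
Augment Depot→HubC→Y1→Port: bottleneck 1, flow now 11.
Augment Depot→HubC→Jct2→Port: bottleneck 2, flow now 13.
No augmenting path remains; maximum flow = 13.
In the residual graph, reachable from Depot: {Depot, Jct1}.
Min-cut edges: Depot→HubC (11), Jct1→Y1 (2); capacity 11 + 2 = 13.
This cut is saturated, so no flow can exceed 13.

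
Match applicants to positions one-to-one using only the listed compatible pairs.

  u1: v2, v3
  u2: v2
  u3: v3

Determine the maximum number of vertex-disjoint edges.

2

Unit-capacity flow: source→left, listed edges, right→sink; max matching = max flow.
Augmenting path u1→v2 (+1); matched 1.
Augmenting path u3→v3 (+1); matched 2.
No augmenting path remains; maximum matching = 2.
König certificate: {v2, v3} is a vertex cover of size 2 (every listed pair touches it), so no matching can be larger.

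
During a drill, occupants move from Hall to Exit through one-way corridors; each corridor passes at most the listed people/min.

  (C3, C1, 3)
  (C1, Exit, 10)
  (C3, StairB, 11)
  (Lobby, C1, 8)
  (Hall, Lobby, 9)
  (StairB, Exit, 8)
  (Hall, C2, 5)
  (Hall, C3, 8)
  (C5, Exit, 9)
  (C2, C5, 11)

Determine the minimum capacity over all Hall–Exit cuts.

21

Augment Hall→C2→C5→Exit: bottleneck 5, flow now 5.
Augment Hall→Lobby→C1→Exit: bottleneck 8, flow now 13.
Augment Hall→C3→C1→Exit: bottleneck 2, flow now 15.
Augment Hall→C3→StairB→Exit: bottleneck 6, flow now 21.
No augmenting path remains; maximum flow = 21.
By max-flow min-cut, the minimum cut capacity equals the max flow.
In the residual graph, reachable from Hall: {Hall, Lobby}.
Min-cut edges: Hall→C2 (5), Hall→C3 (8), Lobby→C1 (8); capacity 5 + 8 + 8 = 21.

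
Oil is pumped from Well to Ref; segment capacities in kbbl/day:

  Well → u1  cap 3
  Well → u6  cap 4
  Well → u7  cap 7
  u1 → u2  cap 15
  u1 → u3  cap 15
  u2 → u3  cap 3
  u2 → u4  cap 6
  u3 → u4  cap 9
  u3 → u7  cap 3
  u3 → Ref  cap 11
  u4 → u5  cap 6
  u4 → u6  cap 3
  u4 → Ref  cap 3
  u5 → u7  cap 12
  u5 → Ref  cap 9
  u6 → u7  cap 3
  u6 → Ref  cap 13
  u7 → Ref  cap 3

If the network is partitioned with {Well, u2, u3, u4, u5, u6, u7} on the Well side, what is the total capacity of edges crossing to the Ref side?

42

Edges leaving {Well, u2, u3, u4, u5, u6, u7}: Well→u1 (3), u3→Ref (11), u4→Ref (3), u5→Ref (9), u6→Ref (13), u7→Ref (3).
Cut capacity = 3 + 11 + 3 + 9 + 13 + 3 = 42.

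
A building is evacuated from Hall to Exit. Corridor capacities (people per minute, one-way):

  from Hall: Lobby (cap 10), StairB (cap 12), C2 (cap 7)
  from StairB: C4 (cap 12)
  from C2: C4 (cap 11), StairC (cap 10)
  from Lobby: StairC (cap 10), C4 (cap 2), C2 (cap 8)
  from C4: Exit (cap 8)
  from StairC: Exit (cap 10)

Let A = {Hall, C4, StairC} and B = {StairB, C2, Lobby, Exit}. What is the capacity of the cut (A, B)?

47

Edges leaving {Hall, C4, StairC}: Hall→StairB (12), Hall→C2 (7), Hall→Lobby (10), C4→Exit (8), StairC→Exit (10).
Cut capacity = 12 + 7 + 10 + 8 + 10 = 47.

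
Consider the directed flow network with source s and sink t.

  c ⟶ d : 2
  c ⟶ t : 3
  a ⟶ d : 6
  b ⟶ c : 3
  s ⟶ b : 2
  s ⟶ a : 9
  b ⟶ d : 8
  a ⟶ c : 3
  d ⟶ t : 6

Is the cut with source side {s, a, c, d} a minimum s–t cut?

No — its capacity is 11, but the minimum cut has capacity 9.

Given cut capacity: 2 + 3 + 6 = 11.
Augment s→a→c→t: bottleneck 3, flow now 3.
Augment s→a→d→t: bottleneck 6, flow now 9.
No augmenting path remains; maximum flow = 9.
In the residual graph, reachable from s: {s, a, b, c, d}.
Min-cut edges: c→t (3), d→t (6); capacity 3 + 6 = 9.
Cut capacity 11 exceeds the max flow 9, so it is not minimum.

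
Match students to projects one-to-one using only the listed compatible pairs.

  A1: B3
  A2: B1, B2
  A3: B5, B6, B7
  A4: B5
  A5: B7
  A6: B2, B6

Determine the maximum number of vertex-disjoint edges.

6

Unit-capacity flow: source→left, listed edges, right→sink; max matching = max flow.
Augmenting path A1→B3 (+1); matched 1.
Augmenting path A2→B1 (+1); matched 2.
Augmenting path A3→B5 (+1); matched 3.
Augmenting path A5→B7 (+1); matched 4.
Augmenting path A6→B2 (+1); matched 5.
Augmenting path A4→B5→A3→B6 (+1); matched 6.
No augmenting path remains; maximum matching = 6.
König certificate: {A1, A2, A3, A4, A5, A6} is a vertex cover of size 6 (every listed pair touches it), so no matching can be larger.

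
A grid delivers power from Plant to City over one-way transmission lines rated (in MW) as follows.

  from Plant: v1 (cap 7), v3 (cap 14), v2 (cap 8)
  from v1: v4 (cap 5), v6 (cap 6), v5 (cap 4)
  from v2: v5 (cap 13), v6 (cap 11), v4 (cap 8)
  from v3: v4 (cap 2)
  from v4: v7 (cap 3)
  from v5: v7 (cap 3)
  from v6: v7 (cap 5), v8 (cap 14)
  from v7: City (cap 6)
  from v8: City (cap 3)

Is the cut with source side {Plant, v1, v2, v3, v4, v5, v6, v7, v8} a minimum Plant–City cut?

Given cut capacity: 6 + 3 = 9.
Augment Plant→v1→v4→v7→City: bottleneck 3, flow now 3.
Augment Plant→v1→v5→v7→City: bottleneck 3, flow now 6.
Augment Plant→v1→v6→v8→City: bottleneck 1, flow now 7.
Augment Plant→v2→v6→v8→City: bottleneck 2, flow now 9.
No augmenting path remains; maximum flow = 9.
Cut capacity 9 equals the max flow, so it is a minimum cut.

Yes — it is a minimum cut (capacity 9).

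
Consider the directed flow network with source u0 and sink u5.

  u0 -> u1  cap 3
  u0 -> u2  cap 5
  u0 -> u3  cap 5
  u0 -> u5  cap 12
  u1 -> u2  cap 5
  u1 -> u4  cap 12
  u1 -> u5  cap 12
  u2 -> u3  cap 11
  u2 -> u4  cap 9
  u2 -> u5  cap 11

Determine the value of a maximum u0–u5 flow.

Augment u0→u5: bottleneck 12, flow now 12.
Augment u0→u1→u5: bottleneck 3, flow now 15.
Augment u0→u2→u5: bottleneck 5, flow now 20.
No augmenting path remains; maximum flow = 20.
In the residual graph, reachable from u0: {u0, u3}.
Min-cut edges: u0→u1 (3), u0→u2 (5), u0→u5 (12); capacity 3 + 5 + 12 = 20.
This cut is saturated, so no flow can exceed 20.

20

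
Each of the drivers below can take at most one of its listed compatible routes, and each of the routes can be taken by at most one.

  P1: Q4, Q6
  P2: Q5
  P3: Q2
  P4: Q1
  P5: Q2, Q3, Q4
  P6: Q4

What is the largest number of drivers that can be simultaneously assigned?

6

Unit-capacity flow: source→left, listed edges, right→sink; max matching = max flow.
Augmenting path P1→Q4 (+1); matched 1.
Augmenting path P2→Q5 (+1); matched 2.
Augmenting path P3→Q2 (+1); matched 3.
Augmenting path P4→Q1 (+1); matched 4.
Augmenting path P5→Q3 (+1); matched 5.
Augmenting path P6→Q4→P1→Q6 (+1); matched 6.
No augmenting path remains; maximum matching = 6.
König certificate: {P1, P2, P3, P4, P5, P6} is a vertex cover of size 6 (every listed pair touches it), so no matching can be larger.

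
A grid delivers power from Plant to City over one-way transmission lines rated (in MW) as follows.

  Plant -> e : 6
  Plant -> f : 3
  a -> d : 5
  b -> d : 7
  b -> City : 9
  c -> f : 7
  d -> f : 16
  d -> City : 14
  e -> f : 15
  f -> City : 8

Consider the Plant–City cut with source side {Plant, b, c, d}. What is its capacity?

55

Edges leaving {Plant, b, c, d}: Plant→e (6), Plant→f (3), b→City (9), c→f (7), d→f (16), d→City (14).
Cut capacity = 6 + 3 + 9 + 7 + 16 + 14 = 55.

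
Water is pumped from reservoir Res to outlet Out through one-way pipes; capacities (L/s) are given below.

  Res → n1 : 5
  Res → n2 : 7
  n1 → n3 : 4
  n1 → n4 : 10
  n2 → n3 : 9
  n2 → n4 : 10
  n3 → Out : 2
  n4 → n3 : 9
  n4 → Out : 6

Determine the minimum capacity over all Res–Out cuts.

8

Augment Res→n1→n3→Out: bottleneck 2, flow now 2.
Augment Res→n1→n4→Out: bottleneck 3, flow now 5.
Augment Res→n2→n4→Out: bottleneck 3, flow now 8.
No augmenting path remains; maximum flow = 8.
By max-flow min-cut, the minimum cut capacity equals the max flow.
In the residual graph, reachable from Res: {Res, n1, n2, n3, n4}.
Min-cut edges: n3→Out (2), n4→Out (6); capacity 2 + 6 = 8.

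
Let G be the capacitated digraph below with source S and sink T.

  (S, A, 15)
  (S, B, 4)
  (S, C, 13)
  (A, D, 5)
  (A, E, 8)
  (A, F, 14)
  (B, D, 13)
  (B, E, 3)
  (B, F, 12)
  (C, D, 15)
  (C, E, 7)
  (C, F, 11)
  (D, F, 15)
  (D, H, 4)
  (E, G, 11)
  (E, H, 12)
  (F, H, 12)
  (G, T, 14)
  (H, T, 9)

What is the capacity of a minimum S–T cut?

20

Augment S→A→D→H→T: bottleneck 4, flow now 4.
Augment S→A→E→G→T: bottleneck 8, flow now 12.
Augment S→A→F→H→T: bottleneck 3, flow now 15.
Augment S→B→E→G→T: bottleneck 3, flow now 18.
Augment S→B→F→H→T: bottleneck 1, flow now 19.
Augment S→C→E→H→T: bottleneck 1, flow now 20.
No augmenting path remains; maximum flow = 20.
By max-flow min-cut, the minimum cut capacity equals the max flow.
In the residual graph, reachable from S: {S, A, B, C, D, E, F, H}.
Min-cut edges: E→G (11), H→T (9); capacity 11 + 9 = 20.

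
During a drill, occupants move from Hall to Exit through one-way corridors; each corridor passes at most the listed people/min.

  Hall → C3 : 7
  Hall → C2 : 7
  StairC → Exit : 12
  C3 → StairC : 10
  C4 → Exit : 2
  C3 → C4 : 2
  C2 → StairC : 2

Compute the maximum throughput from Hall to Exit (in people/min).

9

Augment Hall→C2→StairC→Exit: bottleneck 2, flow now 2.
Augment Hall→C3→C4→Exit: bottleneck 2, flow now 4.
Augment Hall→C3→StairC→Exit: bottleneck 5, flow now 9.
No augmenting path remains; maximum flow = 9.
In the residual graph, reachable from Hall: {Hall, C2}.
Min-cut edges: Hall→C3 (7), C2→StairC (2); capacity 7 + 2 = 9.
This cut is saturated, so no flow can exceed 9.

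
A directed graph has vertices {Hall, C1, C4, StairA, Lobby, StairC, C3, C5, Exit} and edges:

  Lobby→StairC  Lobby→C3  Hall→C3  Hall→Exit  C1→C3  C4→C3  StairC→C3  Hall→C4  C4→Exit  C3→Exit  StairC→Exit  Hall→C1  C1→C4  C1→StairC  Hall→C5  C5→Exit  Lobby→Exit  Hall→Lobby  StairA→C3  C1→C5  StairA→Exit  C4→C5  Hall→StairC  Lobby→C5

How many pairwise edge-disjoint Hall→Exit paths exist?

Assign every edge capacity 1; by Menger, the answer equals the max flow.
Path Hall→Exit (+1); total 1.
Path Hall→C4→Exit (+1); total 2.
Path Hall→Lobby→Exit (+1); total 3.
Path Hall→StairC→Exit (+1); total 4.
Path Hall→C3→Exit (+1); total 5.
Path Hall→C5→Exit (+1); total 6.
No residual Hall→Exit path; max flow = 6.
Certifying cut of size 6: {C3→Exit, C4→Exit, C5→Exit, Hall→Exit, Hall→Lobby, StairC→Exit}.

6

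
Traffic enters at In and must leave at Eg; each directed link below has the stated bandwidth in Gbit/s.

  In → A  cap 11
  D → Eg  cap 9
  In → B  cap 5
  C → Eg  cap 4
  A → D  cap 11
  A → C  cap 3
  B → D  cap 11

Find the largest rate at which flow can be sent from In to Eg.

Augment In→A→C→Eg: bottleneck 3, flow now 3.
Augment In→A→D→Eg: bottleneck 8, flow now 11.
Augment In→B→D→Eg: bottleneck 1, flow now 12.
No augmenting path remains; maximum flow = 12.
In the residual graph, reachable from In: {In, A, B, D}.
Min-cut edges: A→C (3), D→Eg (9); capacity 3 + 9 = 12.
This cut is saturated, so no flow can exceed 12.

12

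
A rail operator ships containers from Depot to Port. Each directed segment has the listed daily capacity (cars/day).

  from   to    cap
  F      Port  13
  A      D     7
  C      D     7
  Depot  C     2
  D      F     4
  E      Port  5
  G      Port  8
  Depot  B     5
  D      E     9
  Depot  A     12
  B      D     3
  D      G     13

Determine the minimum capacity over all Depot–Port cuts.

Augment Depot→A→D→E→Port: bottleneck 5, flow now 5.
Augment Depot→A→D→F→Port: bottleneck 2, flow now 7.
Augment Depot→B→D→F→Port: bottleneck 2, flow now 9.
Augment Depot→B→D→G→Port: bottleneck 1, flow now 10.
Augment Depot→C→D→G→Port: bottleneck 2, flow now 12.
No augmenting path remains; maximum flow = 12.
By max-flow min-cut, the minimum cut capacity equals the max flow.
In the residual graph, reachable from Depot: {Depot, A, B}.
Min-cut edges: Depot→C (2), A→D (7), B→D (3); capacity 2 + 7 + 3 = 12.

12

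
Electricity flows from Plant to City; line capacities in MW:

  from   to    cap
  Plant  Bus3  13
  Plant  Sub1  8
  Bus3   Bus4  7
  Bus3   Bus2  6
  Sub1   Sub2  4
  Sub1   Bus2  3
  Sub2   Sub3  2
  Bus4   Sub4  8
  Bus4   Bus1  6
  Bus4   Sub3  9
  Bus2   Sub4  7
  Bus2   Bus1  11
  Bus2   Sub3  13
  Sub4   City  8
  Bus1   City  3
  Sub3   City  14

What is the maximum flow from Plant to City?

18

Augment Plant→Bus3→Bus4→Sub4→City: bottleneck 7, flow now 7.
Augment Plant→Bus3→Bus2→Sub4→City: bottleneck 1, flow now 8.
Augment Plant→Bus3→Bus2→Bus1→City: bottleneck 3, flow now 11.
Augment Plant→Bus3→Bus2→Sub3→City: bottleneck 2, flow now 13.
Augment Plant→Sub1→Sub2→Sub3→City: bottleneck 2, flow now 15.
Augment Plant→Sub1→Bus2→Sub3→City: bottleneck 3, flow now 18.
No augmenting path remains; maximum flow = 18.
In the residual graph, reachable from Plant: {Plant, Sub1, Sub2}.
Min-cut edges: Plant→Bus3 (13), Sub1→Bus2 (3), Sub2→Sub3 (2); capacity 13 + 3 + 2 = 18.
This cut is saturated, so no flow can exceed 18.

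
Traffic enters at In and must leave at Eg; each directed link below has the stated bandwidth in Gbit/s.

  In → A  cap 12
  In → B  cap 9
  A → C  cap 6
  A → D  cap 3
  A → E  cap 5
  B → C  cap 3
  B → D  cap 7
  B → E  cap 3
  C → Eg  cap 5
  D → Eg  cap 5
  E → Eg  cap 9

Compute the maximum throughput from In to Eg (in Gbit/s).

Augment In→A→C→Eg: bottleneck 5, flow now 5.
Augment In→A→D→Eg: bottleneck 3, flow now 8.
Augment In→A→E→Eg: bottleneck 4, flow now 12.
Augment In→B→D→Eg: bottleneck 2, flow now 14.
Augment In→B→E→Eg: bottleneck 3, flow now 17.
Augment In→B→C→A→E→Eg: bottleneck 1, flow now 18. (uses reverse residual edge)
No augmenting path remains; maximum flow = 18.
In the residual graph, reachable from In: {In, A, B, C, D}.
Min-cut edges: A→E (5), B→E (3), C→Eg (5), D→Eg (5); capacity 5 + 3 + 5 + 5 = 18.
This cut is saturated, so no flow can exceed 18.

18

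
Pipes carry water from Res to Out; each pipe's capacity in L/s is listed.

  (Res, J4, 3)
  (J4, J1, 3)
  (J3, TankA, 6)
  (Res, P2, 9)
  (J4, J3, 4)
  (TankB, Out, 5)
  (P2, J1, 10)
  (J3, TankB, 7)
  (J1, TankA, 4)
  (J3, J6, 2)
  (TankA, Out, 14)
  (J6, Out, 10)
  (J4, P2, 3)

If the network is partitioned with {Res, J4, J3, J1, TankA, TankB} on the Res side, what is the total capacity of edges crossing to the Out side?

Edges leaving {Res, J4, J3, J1, TankA, TankB}: Res→P2 (9), J4→P2 (3), J3→J6 (2), TankA→Out (14), TankB→Out (5).
Cut capacity = 9 + 3 + 2 + 14 + 5 = 33.

33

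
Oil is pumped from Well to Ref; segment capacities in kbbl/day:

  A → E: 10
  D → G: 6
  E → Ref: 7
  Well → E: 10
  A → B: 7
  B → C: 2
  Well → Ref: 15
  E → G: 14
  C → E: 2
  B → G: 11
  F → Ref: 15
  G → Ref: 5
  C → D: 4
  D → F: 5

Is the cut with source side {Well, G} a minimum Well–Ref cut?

No — its capacity is 30, but the minimum cut has capacity 25.

Given cut capacity: 10 + 15 + 5 = 30.
Augment Well→Ref: bottleneck 15, flow now 15.
Augment Well→E→Ref: bottleneck 7, flow now 22.
Augment Well→E→G→Ref: bottleneck 3, flow now 25.
No augmenting path remains; maximum flow = 25.
In the residual graph, reachable from Well: {Well}.
Min-cut edges: Well→E (10), Well→Ref (15); capacity 10 + 15 = 25.
Cut capacity 30 exceeds the max flow 25, so it is not minimum.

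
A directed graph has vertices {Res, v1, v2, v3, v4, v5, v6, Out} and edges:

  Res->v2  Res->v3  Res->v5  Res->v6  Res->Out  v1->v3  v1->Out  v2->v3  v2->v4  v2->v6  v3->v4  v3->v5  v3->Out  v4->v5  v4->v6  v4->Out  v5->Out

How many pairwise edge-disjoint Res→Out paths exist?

Assign every edge capacity 1; by Menger, the answer equals the max flow.
Path Res→Out (+1); total 1.
Path Res→v3→Out (+1); total 2.
Path Res→v5→Out (+1); total 3.
Path Res→v2→v4→Out (+1); total 4.
No residual Res→Out path; max flow = 4.
Certifying cut of size 4: {Res→Out, Res→v2, Res→v3, Res→v5}.

4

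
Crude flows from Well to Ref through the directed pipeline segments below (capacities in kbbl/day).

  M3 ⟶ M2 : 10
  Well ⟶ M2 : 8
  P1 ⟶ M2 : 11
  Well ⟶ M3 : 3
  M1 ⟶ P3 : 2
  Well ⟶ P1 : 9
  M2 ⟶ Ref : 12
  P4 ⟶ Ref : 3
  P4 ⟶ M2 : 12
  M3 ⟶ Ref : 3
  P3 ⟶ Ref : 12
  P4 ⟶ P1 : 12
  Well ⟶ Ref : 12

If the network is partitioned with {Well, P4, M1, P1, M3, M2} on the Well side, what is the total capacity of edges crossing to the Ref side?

Edges leaving {Well, P4, M1, P1, M3, M2}: Well→Ref (12), P4→Ref (3), M1→P3 (2), M3→Ref (3), M2→Ref (12).
Cut capacity = 12 + 3 + 2 + 3 + 12 = 32.

32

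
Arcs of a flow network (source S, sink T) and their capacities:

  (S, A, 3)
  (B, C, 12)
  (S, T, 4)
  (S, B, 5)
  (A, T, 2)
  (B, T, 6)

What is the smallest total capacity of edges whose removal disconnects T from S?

11

Augment S→T: bottleneck 4, flow now 4.
Augment S→A→T: bottleneck 2, flow now 6.
Augment S→B→T: bottleneck 5, flow now 11.
No augmenting path remains; maximum flow = 11.
By max-flow min-cut, the minimum cut capacity equals the max flow.
In the residual graph, reachable from S: {S, A}.
Min-cut edges: S→B (5), S→T (4), A→T (2); capacity 5 + 4 + 2 = 11.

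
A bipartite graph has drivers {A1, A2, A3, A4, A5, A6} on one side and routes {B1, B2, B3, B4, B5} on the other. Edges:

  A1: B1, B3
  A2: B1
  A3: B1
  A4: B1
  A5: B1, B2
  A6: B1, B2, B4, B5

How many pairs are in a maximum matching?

Unit-capacity flow: source→left, listed edges, right→sink; max matching = max flow.
Augmenting path A1→B1 (+1); matched 1.
Augmenting path A5→B2 (+1); matched 2.
Augmenting path A6→B4 (+1); matched 3.
Augmenting path A2→B1→A1→B3 (+1); matched 4.
No augmenting path remains; maximum matching = 4.
König certificate: {A1, A5, A6, B1} is a vertex cover of size 4 (every listed pair touches it), so no matching can be larger.

4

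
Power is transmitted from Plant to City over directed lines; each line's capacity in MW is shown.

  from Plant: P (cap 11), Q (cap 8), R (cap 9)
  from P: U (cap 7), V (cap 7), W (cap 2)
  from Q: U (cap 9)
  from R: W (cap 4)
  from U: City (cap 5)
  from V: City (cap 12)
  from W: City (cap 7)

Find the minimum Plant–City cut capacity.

18

Augment Plant→P→U→City: bottleneck 5, flow now 5.
Augment Plant→P→V→City: bottleneck 6, flow now 11.
Augment Plant→R→W→City: bottleneck 4, flow now 15.
Augment Plant→Q→U→P→V→City: bottleneck 1, flow now 16. (uses reverse residual edge)
Augment Plant→Q→U→P→W→City: bottleneck 2, flow now 18. (uses reverse residual edge)
No augmenting path remains; maximum flow = 18.
By max-flow min-cut, the minimum cut capacity equals the max flow.
In the residual graph, reachable from Plant: {Plant, P, Q, R, U}.
Min-cut edges: P→V (7), P→W (2), R→W (4), U→City (5); capacity 7 + 2 + 4 + 5 = 18.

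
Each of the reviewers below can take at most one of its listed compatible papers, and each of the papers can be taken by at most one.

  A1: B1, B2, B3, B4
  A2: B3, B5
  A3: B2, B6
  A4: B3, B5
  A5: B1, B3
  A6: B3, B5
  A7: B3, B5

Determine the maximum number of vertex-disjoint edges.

Unit-capacity flow: source→left, listed edges, right→sink; max matching = max flow.
Augmenting path A1→B1 (+1); matched 1.
Augmenting path A2→B3 (+1); matched 2.
Augmenting path A3→B2 (+1); matched 3.
Augmenting path A4→B5 (+1); matched 4.
Augmenting path A5→B1→A1→B4 (+1); matched 5.
No augmenting path remains; maximum matching = 5.
König certificate: {A1, A3, A5, B3, B5} is a vertex cover of size 5 (every listed pair touches it), so no matching can be larger.

5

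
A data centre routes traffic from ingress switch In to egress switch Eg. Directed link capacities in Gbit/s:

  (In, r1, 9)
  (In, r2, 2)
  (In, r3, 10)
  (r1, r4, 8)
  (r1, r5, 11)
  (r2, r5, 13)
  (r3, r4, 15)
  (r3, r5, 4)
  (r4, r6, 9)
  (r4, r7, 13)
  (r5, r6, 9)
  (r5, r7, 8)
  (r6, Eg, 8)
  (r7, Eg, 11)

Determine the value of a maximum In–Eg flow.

Augment In→r1→r4→r6→Eg: bottleneck 8, flow now 8.
Augment In→r1→r5→r7→Eg: bottleneck 1, flow now 9.
Augment In→r2→r5→r7→Eg: bottleneck 2, flow now 11.
Augment In→r3→r4→r7→Eg: bottleneck 8, flow now 19.
No augmenting path remains; maximum flow = 19.
In the residual graph, reachable from In: {In, r1, r2, r3, r4, r5, r6, r7}.
Min-cut edges: r6→Eg (8), r7→Eg (11); capacity 8 + 11 = 19.
This cut is saturated, so no flow can exceed 19.

19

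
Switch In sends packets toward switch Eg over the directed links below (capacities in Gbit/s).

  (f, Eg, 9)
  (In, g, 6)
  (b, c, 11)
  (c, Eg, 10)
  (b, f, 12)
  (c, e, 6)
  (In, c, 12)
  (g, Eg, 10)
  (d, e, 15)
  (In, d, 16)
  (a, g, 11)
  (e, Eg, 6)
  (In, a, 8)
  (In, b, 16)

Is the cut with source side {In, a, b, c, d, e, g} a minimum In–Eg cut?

No — its capacity is 38, but the minimum cut has capacity 35.

Given cut capacity: 12 + 10 + 6 + 10 = 38.
Augment In→c→Eg: bottleneck 10, flow now 10.
Augment In→g→Eg: bottleneck 6, flow now 16.
Augment In→a→g→Eg: bottleneck 4, flow now 20.
Augment In→b→f→Eg: bottleneck 9, flow now 29.
Augment In→c→e→Eg: bottleneck 2, flow now 31.
Augment In→d→e→Eg: bottleneck 4, flow now 35.
No augmenting path remains; maximum flow = 35.
In the residual graph, reachable from In: {In, a, b, c, d, e, f, g}.
Min-cut edges: c→Eg (10), e→Eg (6), f→Eg (9), g→Eg (10); capacity 10 + 6 + 9 + 10 = 35.
Cut capacity 38 exceeds the max flow 35, so it is not minimum.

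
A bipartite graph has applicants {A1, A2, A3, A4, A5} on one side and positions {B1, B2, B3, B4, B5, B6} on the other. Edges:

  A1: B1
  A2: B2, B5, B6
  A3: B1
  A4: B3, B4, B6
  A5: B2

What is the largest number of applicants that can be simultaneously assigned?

Unit-capacity flow: source→left, listed edges, right→sink; max matching = max flow.
Augmenting path A1→B1 (+1); matched 1.
Augmenting path A2→B2 (+1); matched 2.
Augmenting path A4→B3 (+1); matched 3.
Augmenting path A5→B2→A2→B5 (+1); matched 4.
No augmenting path remains; maximum matching = 4.
König certificate: {A2, A4, A5, B1} is a vertex cover of size 4 (every listed pair touches it), so no matching can be larger.

4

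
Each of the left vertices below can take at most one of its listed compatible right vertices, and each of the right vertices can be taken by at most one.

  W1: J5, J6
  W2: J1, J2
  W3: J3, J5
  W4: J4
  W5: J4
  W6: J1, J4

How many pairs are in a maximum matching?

Unit-capacity flow: source→left, listed edges, right→sink; max matching = max flow.
Augmenting path W1→J5 (+1); matched 1.
Augmenting path W2→J1 (+1); matched 2.
Augmenting path W3→J3 (+1); matched 3.
Augmenting path W4→J4 (+1); matched 4.
Augmenting path W6→J1→W2→J2 (+1); matched 5.
No augmenting path remains; maximum matching = 5.
König certificate: {W1, W2, W3, W6, J4} is a vertex cover of size 5 (every listed pair touches it), so no matching can be larger.

5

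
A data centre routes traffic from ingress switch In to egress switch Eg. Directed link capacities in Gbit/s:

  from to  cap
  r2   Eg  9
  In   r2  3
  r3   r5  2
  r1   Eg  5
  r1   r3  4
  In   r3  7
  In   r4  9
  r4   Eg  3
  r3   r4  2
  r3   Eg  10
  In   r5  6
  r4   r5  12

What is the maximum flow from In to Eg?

13

Augment In→r2→Eg: bottleneck 3, flow now 3.
Augment In→r3→Eg: bottleneck 7, flow now 10.
Augment In→r4→Eg: bottleneck 3, flow now 13.
No augmenting path remains; maximum flow = 13.
In the residual graph, reachable from In: {In, r4, r5}.
Min-cut edges: In→r2 (3), In→r3 (7), r4→Eg (3); capacity 3 + 7 + 3 = 13.
This cut is saturated, so no flow can exceed 13.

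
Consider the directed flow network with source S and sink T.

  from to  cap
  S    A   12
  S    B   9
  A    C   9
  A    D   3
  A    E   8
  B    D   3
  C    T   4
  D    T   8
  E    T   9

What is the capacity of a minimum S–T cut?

Augment S→A→C→T: bottleneck 4, flow now 4.
Augment S→A→D→T: bottleneck 3, flow now 7.
Augment S→A→E→T: bottleneck 5, flow now 12.
Augment S→B→D→T: bottleneck 3, flow now 15.
No augmenting path remains; maximum flow = 15.
By max-flow min-cut, the minimum cut capacity equals the max flow.
In the residual graph, reachable from S: {S, B}.
Min-cut edges: S→A (12), B→D (3); capacity 12 + 3 = 15.

15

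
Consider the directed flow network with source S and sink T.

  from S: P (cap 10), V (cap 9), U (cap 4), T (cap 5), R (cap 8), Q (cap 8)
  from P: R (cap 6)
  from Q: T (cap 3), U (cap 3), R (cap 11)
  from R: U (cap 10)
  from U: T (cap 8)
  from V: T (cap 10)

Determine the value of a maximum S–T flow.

25

Augment S→T: bottleneck 5, flow now 5.
Augment S→Q→T: bottleneck 3, flow now 8.
Augment S→U→T: bottleneck 4, flow now 12.
Augment S→V→T: bottleneck 9, flow now 21.
Augment S→Q→U→T: bottleneck 3, flow now 24.
Augment S→R→U→T: bottleneck 1, flow now 25.
No augmenting path remains; maximum flow = 25.
In the residual graph, reachable from S: {S, P, Q, R, U}.
Min-cut edges: S→V (9), S→T (5), Q→T (3), U→T (8); capacity 9 + 5 + 3 + 8 = 25.
This cut is saturated, so no flow can exceed 25.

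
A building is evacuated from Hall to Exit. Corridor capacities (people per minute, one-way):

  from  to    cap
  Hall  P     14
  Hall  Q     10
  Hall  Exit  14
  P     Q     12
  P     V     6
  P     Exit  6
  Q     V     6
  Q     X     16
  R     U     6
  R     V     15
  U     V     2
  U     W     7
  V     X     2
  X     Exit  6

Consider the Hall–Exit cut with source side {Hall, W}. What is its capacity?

38

Edges leaving {Hall, W}: Hall→P (14), Hall→Q (10), Hall→Exit (14).
Cut capacity = 14 + 10 + 14 = 38.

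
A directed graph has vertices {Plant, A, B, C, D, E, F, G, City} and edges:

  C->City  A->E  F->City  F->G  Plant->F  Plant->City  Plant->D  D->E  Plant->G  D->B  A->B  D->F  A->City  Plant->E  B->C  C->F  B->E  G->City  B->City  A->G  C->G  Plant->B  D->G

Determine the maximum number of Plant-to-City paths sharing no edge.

Assign every edge capacity 1; by Menger, the answer equals the max flow.
Path Plant→City (+1); total 1.
Path Plant→B→City (+1); total 2.
Path Plant→F→City (+1); total 3.
Path Plant→G→City (+1); total 4.
Path Plant→D→B→C→City (+1); total 5.
No residual Plant→City path; max flow = 5.
Certifying cut of size 5: {Plant→B, Plant→City, Plant→D, Plant→F, Plant→G}.

5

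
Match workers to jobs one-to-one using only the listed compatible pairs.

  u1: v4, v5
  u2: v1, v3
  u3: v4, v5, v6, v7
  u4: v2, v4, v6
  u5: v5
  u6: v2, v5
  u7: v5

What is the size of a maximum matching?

6

Unit-capacity flow: source→left, listed edges, right→sink; max matching = max flow.
Augmenting path u1→v4 (+1); matched 1.
Augmenting path u2→v1 (+1); matched 2.
Augmenting path u3→v5 (+1); matched 3.
Augmenting path u4→v2 (+1); matched 4.
Augmenting path u5→v5→u3→v6 (+1); matched 5.
Augmenting path u6→v2→u4→v6→u3→v7 (+1); matched 6.
No augmenting path remains; maximum matching = 6.
König certificate: {u1, u2, u3, u4, u6, v5} is a vertex cover of size 6 (every listed pair touches it), so no matching can be larger.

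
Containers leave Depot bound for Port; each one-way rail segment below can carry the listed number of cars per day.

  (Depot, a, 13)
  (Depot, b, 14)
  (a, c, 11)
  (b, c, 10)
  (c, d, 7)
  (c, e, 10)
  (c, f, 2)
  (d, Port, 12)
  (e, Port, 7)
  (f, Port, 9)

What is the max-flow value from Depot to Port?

Augment Depot→a→c→d→Port: bottleneck 7, flow now 7.
Augment Depot→a→c→e→Port: bottleneck 4, flow now 11.
Augment Depot→b→c→e→Port: bottleneck 3, flow now 14.
Augment Depot→b→c→f→Port: bottleneck 2, flow now 16.
No augmenting path remains; maximum flow = 16.
In the residual graph, reachable from Depot: {Depot, a, b, c, e}.
Min-cut edges: c→d (7), c→f (2), e→Port (7); capacity 7 + 2 + 7 = 16.
This cut is saturated, so no flow can exceed 16.

16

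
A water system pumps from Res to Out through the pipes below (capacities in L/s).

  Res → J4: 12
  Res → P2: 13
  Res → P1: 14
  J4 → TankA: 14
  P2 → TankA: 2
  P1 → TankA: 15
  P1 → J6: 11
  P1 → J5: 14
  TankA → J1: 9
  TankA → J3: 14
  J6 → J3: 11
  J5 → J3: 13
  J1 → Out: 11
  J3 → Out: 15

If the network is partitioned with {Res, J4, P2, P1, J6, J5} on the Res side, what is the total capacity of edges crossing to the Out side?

Edges leaving {Res, J4, P2, P1, J6, J5}: J4→TankA (14), P2→TankA (2), P1→TankA (15), J6→J3 (11), J5→J3 (13).
Cut capacity = 14 + 2 + 15 + 11 + 13 = 55.

55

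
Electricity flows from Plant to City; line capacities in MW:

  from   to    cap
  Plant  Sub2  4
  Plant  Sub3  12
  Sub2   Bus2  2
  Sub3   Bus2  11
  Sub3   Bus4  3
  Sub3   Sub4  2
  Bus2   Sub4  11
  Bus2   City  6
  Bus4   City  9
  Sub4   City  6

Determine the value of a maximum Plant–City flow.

Augment Plant→Sub2→Bus2→City: bottleneck 2, flow now 2.
Augment Plant→Sub3→Bus2→City: bottleneck 4, flow now 6.
Augment Plant→Sub3→Bus4→City: bottleneck 3, flow now 9.
Augment Plant→Sub3→Sub4→City: bottleneck 2, flow now 11.
Augment Plant→Sub3→Bus2→Sub4→City: bottleneck 3, flow now 14.
No augmenting path remains; maximum flow = 14.
In the residual graph, reachable from Plant: {Plant, Sub2}.
Min-cut edges: Plant→Sub3 (12), Sub2→Bus2 (2); capacity 12 + 2 = 14.
This cut is saturated, so no flow can exceed 14.

14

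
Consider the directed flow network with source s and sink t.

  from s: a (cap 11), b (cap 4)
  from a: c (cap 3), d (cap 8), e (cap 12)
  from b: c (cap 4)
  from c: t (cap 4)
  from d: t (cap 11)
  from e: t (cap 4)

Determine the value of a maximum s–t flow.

15

Augment s→a→c→t: bottleneck 3, flow now 3.
Augment s→a→d→t: bottleneck 8, flow now 11.
Augment s→b→c→t: bottleneck 1, flow now 12.
Augment s→b→c→a→e→t: bottleneck 3, flow now 15. (uses reverse residual edge)
No augmenting path remains; maximum flow = 15.
In the residual graph, reachable from s: {s}.
Min-cut edges: s→a (11), s→b (4); capacity 11 + 4 = 15.
This cut is saturated, so no flow can exceed 15.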